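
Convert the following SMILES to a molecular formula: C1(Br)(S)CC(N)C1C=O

Heavy atoms from the SMILES: 1 Br, 5 C, 1 N, 1 O, 1 S.
Implicit hydrogens by atom environment:
  3 × C: 1 H each → 3
  1 × Br: no H
  1 × C: 2 H
  1 × C: no H
  1 × N: 2 H
  1 × O: no H
  1 × S: 1 H
  Total hydrogens = 8.
Molecular formula: C5H8BrNOS

C5H8BrNOS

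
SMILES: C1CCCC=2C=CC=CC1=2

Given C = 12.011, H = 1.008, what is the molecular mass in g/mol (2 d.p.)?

132.21

Molecular formula: C10H12.
M = 10×12.011 + 12×1.008 = 132.21 g/mol.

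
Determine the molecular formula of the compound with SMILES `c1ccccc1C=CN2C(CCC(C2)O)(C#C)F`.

Heavy atoms from the SMILES: 15 C, 1 F, 1 N, 1 O.
Implicit hydrogens by atom environment:
  5 × C (aromatic): 1 H each → 5
  4 × C: 1 H each → 4
  3 × C: 2 H each → 6
  2 × C: no H
  1 × C (aromatic): no H
  1 × F: no H
  1 × N: no H
  1 × O: 1 H
  Total hydrogens = 16.
Molecular formula: C15H16FNO

C15H16FNO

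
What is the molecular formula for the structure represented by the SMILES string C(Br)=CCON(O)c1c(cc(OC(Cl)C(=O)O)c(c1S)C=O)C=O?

Heavy atoms from the SMILES: 1 Br, 13 C, 1 Cl, 1 N, 7 O, 1 S.
Implicit hydrogens by atom environment:
  5 × C: 1 H each → 5
  5 × C (aromatic): no H
  5 × O: no H
  2 × O: 1 H each → 2
  1 × Br: no H
  1 × C: 2 H
  1 × C (aromatic): 1 H
  1 × C: no H
  1 × Cl: no H
  1 × N: no H
  1 × S: 1 H
  Total hydrogens = 11.
Molecular formula: C13H11BrClNO7S

C13H11BrClNO7S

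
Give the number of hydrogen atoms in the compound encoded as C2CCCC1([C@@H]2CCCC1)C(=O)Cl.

17

Hydrogens are implicit in SMILES; fill each atom to its normal valence:
  8 × C: 2 H each → 16
  2 × C: no H
  1 × C: 1 H
  1 × Cl: no H
  1 × O: no H
  Total hydrogens = 17.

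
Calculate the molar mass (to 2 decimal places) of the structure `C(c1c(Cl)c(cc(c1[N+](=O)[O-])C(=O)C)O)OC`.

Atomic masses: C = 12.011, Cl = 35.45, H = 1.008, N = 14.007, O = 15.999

259.64

Molecular formula: C10H10ClNO5.
M = 10×12.011 + 1×35.45 + 10×1.008 + 1×14.007 + 5×15.999 = 259.64 g/mol.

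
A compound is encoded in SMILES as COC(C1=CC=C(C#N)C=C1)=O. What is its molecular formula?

C9H7NO2

Heavy atoms from the SMILES: 9 C, 1 N, 2 O.
Implicit hydrogens by atom environment:
  4 × C (aromatic): 1 H each → 4
  2 × C (aromatic): no H
  2 × C: no H
  2 × O: no H
  1 × C: 3 H
  1 × N: no H
  Total hydrogens = 7.
Molecular formula: C9H7NO2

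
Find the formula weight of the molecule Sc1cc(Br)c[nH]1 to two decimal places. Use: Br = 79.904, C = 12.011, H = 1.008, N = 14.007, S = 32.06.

178.05

Molecular formula: C4H4BrNS.
M = 1×79.904 + 4×12.011 + 4×1.008 + 1×14.007 + 1×32.06 = 178.05 g/mol.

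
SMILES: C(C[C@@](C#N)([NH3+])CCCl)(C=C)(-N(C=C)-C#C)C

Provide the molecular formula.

C13H19ClN3+

Heavy atoms from the SMILES: 13 C, 1 Cl, 3 N.
Implicit hydrogens by atom environment:
  5 × C: 2 H each → 10
  4 × C: no H
  3 × C: 1 H each → 3
  2 × N: no H
  1 × C: 3 H
  1 × Cl: no H
  1 × N (charge +1): 3 H
  Total hydrogens = 19.
Net charge +1.
Molecular formula: C13H19ClN3+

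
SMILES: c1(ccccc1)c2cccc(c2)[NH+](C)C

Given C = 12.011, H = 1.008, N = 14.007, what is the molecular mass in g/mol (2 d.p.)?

198.29

Molecular formula: C14H16N+.
M = 14×12.011 + 16×1.008 + 1×14.007 = 198.29 g/mol.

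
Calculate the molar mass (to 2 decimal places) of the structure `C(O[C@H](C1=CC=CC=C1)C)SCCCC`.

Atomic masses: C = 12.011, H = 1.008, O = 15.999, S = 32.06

Molecular formula: C13H20OS.
M = 13×12.011 + 20×1.008 + 1×15.999 + 1×32.06 = 224.36 g/mol.

224.36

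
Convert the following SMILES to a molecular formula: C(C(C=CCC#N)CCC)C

C10H17N

Heavy atoms from the SMILES: 10 C, 1 N.
Implicit hydrogens by atom environment:
  4 × C: 2 H each → 8
  3 × C: 1 H each → 3
  2 × C: 3 H each → 6
  1 × C: no H
  1 × N: no H
  Total hydrogens = 17.
Molecular formula: C10H17N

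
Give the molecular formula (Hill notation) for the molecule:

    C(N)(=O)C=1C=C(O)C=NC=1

Heavy atoms from the SMILES: 6 C, 2 N, 2 O.
Implicit hydrogens by atom environment:
  3 × C (aromatic): 1 H each → 3
  2 × C (aromatic): no H
  1 × C: no H
  1 × N: 2 H
  1 × N (aromatic): no H
  1 × O: 1 H
  1 × O: no H
  Total hydrogens = 6.
Molecular formula: C6H6N2O2

C6H6N2O2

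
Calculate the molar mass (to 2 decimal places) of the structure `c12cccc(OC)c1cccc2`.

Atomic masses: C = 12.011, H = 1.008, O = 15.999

Molecular formula: C11H10O.
M = 11×12.011 + 10×1.008 + 1×15.999 = 158.20 g/mol.

158.20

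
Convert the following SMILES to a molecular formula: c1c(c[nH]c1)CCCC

Heavy atoms from the SMILES: 8 C, 1 N.
Implicit hydrogens by atom environment:
  3 × C: 2 H each → 6
  3 × C (aromatic): 1 H each → 3
  1 × C: 3 H
  1 × C (aromatic): no H
  1 × N (aromatic): 1 H
  Total hydrogens = 13.
Molecular formula: C8H13N

C8H13N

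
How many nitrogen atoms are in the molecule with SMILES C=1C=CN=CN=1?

2

The symbol for nitrogen appears 2 times in the SMILES.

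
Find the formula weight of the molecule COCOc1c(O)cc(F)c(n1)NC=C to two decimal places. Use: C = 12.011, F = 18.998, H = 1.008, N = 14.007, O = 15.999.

Molecular formula: C9H11FN2O3.
M = 9×12.011 + 1×18.998 + 11×1.008 + 2×14.007 + 3×15.999 = 214.20 g/mol.

214.20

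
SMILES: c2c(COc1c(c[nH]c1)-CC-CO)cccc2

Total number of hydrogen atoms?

Hydrogens are implicit in SMILES; fill each atom to its normal valence:
  7 × C (aromatic): 1 H each → 7
  4 × C: 2 H each → 8
  3 × C (aromatic): no H
  1 × N (aromatic): 1 H
  1 × O: 1 H
  1 × O: no H
  Total hydrogens = 17.

17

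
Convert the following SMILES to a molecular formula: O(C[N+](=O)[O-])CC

Heavy atoms from the SMILES: 3 C, 1 N, 3 O.
Implicit hydrogens by atom environment:
  2 × C: 2 H each → 4
  2 × O: no H
  1 × C: 3 H
  1 × N (charge +1): no H
  1 × O (charge -1): no H
  Total hydrogens = 7.
Molecular formula: C3H7NO3

C3H7NO3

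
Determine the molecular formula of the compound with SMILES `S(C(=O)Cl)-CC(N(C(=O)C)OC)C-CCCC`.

C11H20ClNO3S

Heavy atoms from the SMILES: 11 C, 1 Cl, 1 N, 3 O, 1 S.
Implicit hydrogens by atom environment:
  5 × C: 2 H each → 10
  3 × C: 3 H each → 9
  3 × O: no H
  2 × C: no H
  1 × C: 1 H
  1 × Cl: no H
  1 × N: no H
  1 × S: no H
  Total hydrogens = 20.
Molecular formula: C11H20ClNO3S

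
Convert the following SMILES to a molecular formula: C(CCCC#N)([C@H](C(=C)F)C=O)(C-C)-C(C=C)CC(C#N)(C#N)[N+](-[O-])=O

Heavy atoms from the SMILES: 18 C, 1 F, 4 N, 3 O.
Implicit hydrogens by atom environment:
  7 × C: 2 H each → 14
  6 × C: no H
  4 × C: 1 H each → 4
  3 × N: no H
  2 × O: no H
  1 × C: 3 H
  1 × F: no H
  1 × N (charge +1): no H
  1 × O (charge -1): no H
  Total hydrogens = 21.
Molecular formula: C18H21FN4O3

C18H21FN4O3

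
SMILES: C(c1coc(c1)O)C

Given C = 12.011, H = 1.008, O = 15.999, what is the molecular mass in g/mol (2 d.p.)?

112.13

Molecular formula: C6H8O2.
M = 6×12.011 + 8×1.008 + 2×15.999 = 112.13 g/mol.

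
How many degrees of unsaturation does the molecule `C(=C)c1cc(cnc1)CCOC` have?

Molecular formula from the SMILES: C10H13NO.
DoU = (2C + 2 + N − H − X)/2 = (2·10 + 2 + 1 − 13 − 0)/2 = 10/2 = 5.
(Structurally: 1 ring(s) + 4 π bond(s) = 5.)

5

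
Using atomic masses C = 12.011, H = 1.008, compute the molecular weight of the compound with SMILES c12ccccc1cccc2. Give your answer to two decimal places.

Molecular formula: C10H8.
M = 10×12.011 + 8×1.008 = 128.17 g/mol.

128.17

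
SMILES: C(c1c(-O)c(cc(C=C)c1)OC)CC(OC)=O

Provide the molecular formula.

C13H16O4

Heavy atoms from the SMILES: 13 C, 4 O.
Implicit hydrogens by atom environment:
  4 × C (aromatic): no H
  3 × C: 2 H each → 6
  3 × O: no H
  2 × C: 3 H each → 6
  2 × C (aromatic): 1 H each → 2
  1 × C: 1 H
  1 × C: no H
  1 × O: 1 H
  Total hydrogens = 16.
Molecular formula: C13H16O4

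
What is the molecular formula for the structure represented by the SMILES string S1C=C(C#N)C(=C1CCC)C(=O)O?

C9H9NO2S

Heavy atoms from the SMILES: 9 C, 1 N, 2 O, 1 S.
Implicit hydrogens by atom environment:
  3 × C (aromatic): no H
  2 × C: 2 H each → 4
  2 × C: no H
  1 × C: 3 H
  1 × C (aromatic): 1 H
  1 × N: no H
  1 × O: 1 H
  1 × O: no H
  1 × S (aromatic): no H
  Total hydrogens = 9.
Molecular formula: C9H9NO2S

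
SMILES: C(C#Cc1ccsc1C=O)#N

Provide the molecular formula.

Heavy atoms from the SMILES: 8 C, 1 N, 1 O, 1 S.
Implicit hydrogens by atom environment:
  3 × C: no H
  2 × C (aromatic): 1 H each → 2
  2 × C (aromatic): no H
  1 × C: 1 H
  1 × N: no H
  1 × O: no H
  1 × S (aromatic): no H
  Total hydrogens = 3.
Molecular formula: C8H3NOS

C8H3NOS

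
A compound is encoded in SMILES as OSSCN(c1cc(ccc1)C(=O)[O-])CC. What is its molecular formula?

Heavy atoms from the SMILES: 10 C, 1 N, 3 O, 2 S.
Implicit hydrogens by atom environment:
  4 × C (aromatic): 1 H each → 4
  2 × C: 2 H each → 4
  2 × C (aromatic): no H
  2 × S: no H
  1 × C: 3 H
  1 × C: no H
  1 × N: no H
  1 × O: 1 H
  1 × O: no H
  1 × O (charge -1): no H
  Total hydrogens = 12.
Net charge -1.
Molecular formula: C10H12NO3S2-

C10H12NO3S2-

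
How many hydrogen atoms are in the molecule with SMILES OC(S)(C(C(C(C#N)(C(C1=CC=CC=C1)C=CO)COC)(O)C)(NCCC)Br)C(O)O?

Hydrogens are implicit in SMILES; fill each atom to its normal valence:
  5 × C (aromatic): 1 H each → 5
  5 × C: no H
  5 × O: 1 H each → 5
  4 × C: 1 H each → 4
  3 × C: 3 H each → 9
  3 × C: 2 H each → 6
  1 × Br: no H
  1 × C (aromatic): no H
  1 × N: 1 H
  1 × N: no H
  1 × O: no H
  1 × S: 1 H
  Total hydrogens = 31.

31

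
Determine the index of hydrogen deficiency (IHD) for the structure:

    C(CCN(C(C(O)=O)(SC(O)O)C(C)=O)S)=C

3

Molecular formula from the SMILES: C9H15NO5S2.
DoU = (2C + 2 + N − H − X)/2 = (2·9 + 2 + 1 − 15 − 0)/2 = 6/2 = 3.
(Structurally: 0 ring(s) + 3 π bond(s) = 3.)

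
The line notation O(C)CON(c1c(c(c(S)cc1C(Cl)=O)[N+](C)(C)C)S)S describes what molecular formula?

C12H18ClN2O3S3+

Heavy atoms from the SMILES: 12 C, 1 Cl, 2 N, 3 O, 3 S.
Implicit hydrogens by atom environment:
  5 × C (aromatic): no H
  4 × C: 3 H each → 12
  3 × O: no H
  3 × S: 1 H each → 3
  1 × C: 2 H
  1 × C (aromatic): 1 H
  1 × C: no H
  1 × Cl: no H
  1 × N: no H
  1 × N (charge +1): no H
  Total hydrogens = 18.
Net charge +1.
Molecular formula: C12H18ClN2O3S3+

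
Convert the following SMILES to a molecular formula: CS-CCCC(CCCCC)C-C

C12H26S

Heavy atoms from the SMILES: 12 C, 1 S.
Implicit hydrogens by atom environment:
  8 × C: 2 H each → 16
  3 × C: 3 H each → 9
  1 × C: 1 H
  1 × S: no H
  Total hydrogens = 26.
Molecular formula: C12H26S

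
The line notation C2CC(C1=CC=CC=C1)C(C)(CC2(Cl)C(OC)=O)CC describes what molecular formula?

Heavy atoms from the SMILES: 17 C, 1 Cl, 2 O.
Implicit hydrogens by atom environment:
  5 × C (aromatic): 1 H each → 5
  4 × C: 2 H each → 8
  3 × C: 3 H each → 9
  3 × C: no H
  2 × O: no H
  1 × C: 1 H
  1 × C (aromatic): no H
  1 × Cl: no H
  Total hydrogens = 23.
Molecular formula: C17H23ClO2

C17H23ClO2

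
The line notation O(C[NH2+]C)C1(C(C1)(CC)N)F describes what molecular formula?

C7H16FN2O+

Heavy atoms from the SMILES: 7 C, 1 F, 2 N, 1 O.
Implicit hydrogens by atom environment:
  3 × C: 2 H each → 6
  2 × C: 3 H each → 6
  2 × C: no H
  1 × F: no H
  1 × N: 2 H
  1 × N (charge +1): 2 H
  1 × O: no H
  Total hydrogens = 16.
Net charge +1.
Molecular formula: C7H16FN2O+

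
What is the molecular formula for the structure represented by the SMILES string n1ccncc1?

Heavy atoms from the SMILES: 4 C, 2 N.
Implicit hydrogens by atom environment:
  4 × C (aromatic): 1 H each → 4
  2 × N (aromatic): no H
  Total hydrogens = 4.
Molecular formula: C4H4N2

C4H4N2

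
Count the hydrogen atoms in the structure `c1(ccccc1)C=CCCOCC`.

16

Hydrogens are implicit in SMILES; fill each atom to its normal valence:
  5 × C (aromatic): 1 H each → 5
  3 × C: 2 H each → 6
  2 × C: 1 H each → 2
  1 × C: 3 H
  1 × C (aromatic): no H
  1 × O: no H
  Total hydrogens = 16.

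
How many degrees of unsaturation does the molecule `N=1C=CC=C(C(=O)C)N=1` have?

Molecular formula from the SMILES: C6H6N2O.
DoU = (2C + 2 + N − H − X)/2 = (2·6 + 2 + 2 − 6 − 0)/2 = 10/2 = 5.
(Structurally: 1 ring(s) + 4 π bond(s) = 5.)

5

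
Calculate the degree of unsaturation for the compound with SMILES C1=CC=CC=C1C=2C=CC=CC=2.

8

Molecular formula from the SMILES: C12H10.
DoU = (2C + 2 + N − H − X)/2 = (2·12 + 2 + 0 − 10 − 0)/2 = 16/2 = 8.
(Structurally: 2 ring(s) + 6 π bond(s) = 8.)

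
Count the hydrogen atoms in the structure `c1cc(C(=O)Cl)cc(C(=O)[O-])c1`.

4

Hydrogens are implicit in SMILES; fill each atom to its normal valence:
  4 × C (aromatic): 1 H each → 4
  2 × C (aromatic): no H
  2 × C: no H
  2 × O: no H
  1 × Cl: no H
  1 × O (charge -1): no H
  Total hydrogens = 4.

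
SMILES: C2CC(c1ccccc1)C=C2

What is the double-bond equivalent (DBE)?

Molecular formula from the SMILES: C11H12.
DoU = (2C + 2 + N − H − X)/2 = (2·11 + 2 + 0 − 12 − 0)/2 = 12/2 = 6.
(Structurally: 2 ring(s) + 4 π bond(s) = 6.)

6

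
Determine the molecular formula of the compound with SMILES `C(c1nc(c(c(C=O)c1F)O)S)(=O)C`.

C8H6FNO3S

Heavy atoms from the SMILES: 8 C, 1 F, 1 N, 3 O, 1 S.
Implicit hydrogens by atom environment:
  5 × C (aromatic): no H
  2 × O: no H
  1 × C: 3 H
  1 × C: 1 H
  1 × C: no H
  1 × F: no H
  1 × N (aromatic): no H
  1 × O: 1 H
  1 × S: 1 H
  Total hydrogens = 6.
Molecular formula: C8H6FNO3S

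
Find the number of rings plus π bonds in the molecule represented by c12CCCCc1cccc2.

5

Molecular formula from the SMILES: C10H12.
DoU = (2C + 2 + N − H − X)/2 = (2·10 + 2 + 0 − 12 − 0)/2 = 10/2 = 5.
(Structurally: 2 ring(s) + 3 π bond(s) = 5.)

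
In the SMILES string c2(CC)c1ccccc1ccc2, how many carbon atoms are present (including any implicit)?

The symbol for carbon appears 12 times in the SMILES. Lowercase c denotes aromatic carbon and counts toward C.

12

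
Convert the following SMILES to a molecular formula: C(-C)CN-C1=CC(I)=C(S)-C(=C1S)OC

Heavy atoms from the SMILES: 10 C, 1 I, 1 N, 1 O, 2 S.
Implicit hydrogens by atom environment:
  5 × C (aromatic): no H
  2 × C: 3 H each → 6
  2 × C: 2 H each → 4
  2 × S: 1 H each → 2
  1 × C (aromatic): 1 H
  1 × I: no H
  1 × N: 1 H
  1 × O: no H
  Total hydrogens = 14.
Molecular formula: C10H14INOS2

C10H14INOS2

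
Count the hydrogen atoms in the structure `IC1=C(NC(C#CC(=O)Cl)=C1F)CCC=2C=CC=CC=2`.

10

Hydrogens are implicit in SMILES; fill each atom to its normal valence:
  5 × C (aromatic): 1 H each → 5
  5 × C (aromatic): no H
  3 × C: no H
  2 × C: 2 H each → 4
  1 × Cl: no H
  1 × F: no H
  1 × I: no H
  1 × N (aromatic): 1 H
  1 × O: no H
  Total hydrogens = 10.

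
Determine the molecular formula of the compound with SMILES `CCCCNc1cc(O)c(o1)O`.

C8H13NO3

Heavy atoms from the SMILES: 8 C, 1 N, 3 O.
Implicit hydrogens by atom environment:
  3 × C: 2 H each → 6
  3 × C (aromatic): no H
  2 × O: 1 H each → 2
  1 × C: 3 H
  1 × C (aromatic): 1 H
  1 × N: 1 H
  1 × O (aromatic): no H
  Total hydrogens = 13.
Molecular formula: C8H13NO3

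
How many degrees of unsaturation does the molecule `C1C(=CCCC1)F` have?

Molecular formula from the SMILES: C6H9F.
DoU = (2C + 2 + N − H − X)/2 = (2·6 + 2 + 0 − 9 − 1)/2 = 4/2 = 2.
(Structurally: 1 ring(s) + 1 π bond(s) = 2.)

2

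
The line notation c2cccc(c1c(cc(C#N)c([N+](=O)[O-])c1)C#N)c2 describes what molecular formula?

Heavy atoms from the SMILES: 14 C, 3 N, 2 O.
Implicit hydrogens by atom environment:
  7 × C (aromatic): 1 H each → 7
  5 × C (aromatic): no H
  2 × C: no H
  2 × N: no H
  1 × N (charge +1): no H
  1 × O: no H
  1 × O (charge -1): no H
  Total hydrogens = 7.
Molecular formula: C14H7N3O2

C14H7N3O2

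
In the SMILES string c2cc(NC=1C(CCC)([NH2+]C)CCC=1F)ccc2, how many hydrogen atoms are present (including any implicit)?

Hydrogens are implicit in SMILES; fill each atom to its normal valence:
  5 × C (aromatic): 1 H each → 5
  4 × C: 2 H each → 8
  3 × C: no H
  2 × C: 3 H each → 6
  1 × C (aromatic): no H
  1 × F: no H
  1 × N (charge +1): 2 H
  1 × N: 1 H
  Total hydrogens = 22.

22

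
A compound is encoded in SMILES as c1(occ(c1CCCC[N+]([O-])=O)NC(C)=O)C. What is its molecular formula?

C11H16N2O4

Heavy atoms from the SMILES: 11 C, 2 N, 4 O.
Implicit hydrogens by atom environment:
  4 × C: 2 H each → 8
  3 × C (aromatic): no H
  2 × C: 3 H each → 6
  2 × O: no H
  1 × C (aromatic): 1 H
  1 × C: no H
  1 × N: 1 H
  1 × N (charge +1): no H
  1 × O (aromatic): no H
  1 × O (charge -1): no H
  Total hydrogens = 16.
Molecular formula: C11H16N2O4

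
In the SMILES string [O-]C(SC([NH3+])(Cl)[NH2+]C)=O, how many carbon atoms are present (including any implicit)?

The symbol for carbon appears 3 times in the SMILES. (Cl is a single chlorine, not C + l.)

3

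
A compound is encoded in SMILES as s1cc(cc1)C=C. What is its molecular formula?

C6H6S

Heavy atoms from the SMILES: 6 C, 1 S.
Implicit hydrogens by atom environment:
  3 × C (aromatic): 1 H each → 3
  1 × C: 2 H
  1 × C: 1 H
  1 × C (aromatic): no H
  1 × S (aromatic): no H
  Total hydrogens = 6.
Molecular formula: C6H6S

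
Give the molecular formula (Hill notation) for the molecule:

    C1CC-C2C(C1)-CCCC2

C10H18

Heavy atoms from the SMILES: 10 C.
Implicit hydrogens by atom environment:
  8 × C: 2 H each → 16
  2 × C: 1 H each → 2
  Total hydrogens = 18.
Molecular formula: C10H18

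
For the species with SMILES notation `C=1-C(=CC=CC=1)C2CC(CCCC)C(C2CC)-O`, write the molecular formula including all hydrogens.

Heavy atoms from the SMILES: 17 C, 1 O.
Implicit hydrogens by atom environment:
  5 × C: 2 H each → 10
  5 × C (aromatic): 1 H each → 5
  4 × C: 1 H each → 4
  2 × C: 3 H each → 6
  1 × C (aromatic): no H
  1 × O: 1 H
  Total hydrogens = 26.
Molecular formula: C17H26O

C17H26O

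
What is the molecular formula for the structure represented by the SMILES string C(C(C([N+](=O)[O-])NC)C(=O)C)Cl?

C6H11ClN2O3

Heavy atoms from the SMILES: 6 C, 1 Cl, 2 N, 3 O.
Implicit hydrogens by atom environment:
  2 × C: 3 H each → 6
  2 × C: 1 H each → 2
  2 × O: no H
  1 × C: 2 H
  1 × C: no H
  1 × Cl: no H
  1 × N: 1 H
  1 × N (charge +1): no H
  1 × O (charge -1): no H
  Total hydrogens = 11.
Molecular formula: C6H11ClN2O3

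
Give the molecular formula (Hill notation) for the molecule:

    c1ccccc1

Heavy atoms from the SMILES: 6 C.
Implicit hydrogens by atom environment:
  6 × C (aromatic): 1 H each → 6
  Total hydrogens = 6.
Molecular formula: C6H6

C6H6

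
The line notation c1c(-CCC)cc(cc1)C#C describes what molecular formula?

C11H12

Heavy atoms from the SMILES: 11 C.
Implicit hydrogens by atom environment:
  4 × C (aromatic): 1 H each → 4
  2 × C: 2 H each → 4
  2 × C (aromatic): no H
  1 × C: 3 H
  1 × C: 1 H
  1 × C: no H
  Total hydrogens = 12.
Molecular formula: C11H12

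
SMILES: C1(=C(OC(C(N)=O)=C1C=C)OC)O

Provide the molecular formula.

C8H9NO4

Heavy atoms from the SMILES: 8 C, 1 N, 4 O.
Implicit hydrogens by atom environment:
  4 × C (aromatic): no H
  2 × O: no H
  1 × C: 3 H
  1 × C: 2 H
  1 × C: 1 H
  1 × C: no H
  1 × N: 2 H
  1 × O: 1 H
  1 × O (aromatic): no H
  Total hydrogens = 9.
Molecular formula: C8H9NO4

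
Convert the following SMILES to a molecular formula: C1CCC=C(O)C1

Heavy atoms from the SMILES: 6 C, 1 O.
Implicit hydrogens by atom environment:
  4 × C: 2 H each → 8
  1 × C: 1 H
  1 × C: no H
  1 × O: 1 H
  Total hydrogens = 10.
Molecular formula: C6H10O

C6H10O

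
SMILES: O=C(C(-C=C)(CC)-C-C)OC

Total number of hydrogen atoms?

16

Hydrogens are implicit in SMILES; fill each atom to its normal valence:
  3 × C: 3 H each → 9
  3 × C: 2 H each → 6
  2 × C: no H
  2 × O: no H
  1 × C: 1 H
  Total hydrogens = 16.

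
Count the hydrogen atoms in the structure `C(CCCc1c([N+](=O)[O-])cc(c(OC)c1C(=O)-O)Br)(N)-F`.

Hydrogens are implicit in SMILES; fill each atom to its normal valence:
  5 × C (aromatic): no H
  3 × C: 2 H each → 6
  3 × O: no H
  1 × Br: no H
  1 × C: 3 H
  1 × C (aromatic): 1 H
  1 × C: 1 H
  1 × C: no H
  1 × F: no H
  1 × N: 2 H
  1 × N (charge +1): no H
  1 × O: 1 H
  1 × O (charge -1): no H
  Total hydrogens = 14.

14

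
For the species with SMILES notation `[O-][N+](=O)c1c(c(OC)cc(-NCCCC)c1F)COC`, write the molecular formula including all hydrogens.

Heavy atoms from the SMILES: 13 C, 1 F, 2 N, 4 O.
Implicit hydrogens by atom environment:
  5 × C (aromatic): no H
  4 × C: 2 H each → 8
  3 × C: 3 H each → 9
  3 × O: no H
  1 × C (aromatic): 1 H
  1 × F: no H
  1 × N: 1 H
  1 × N (charge +1): no H
  1 × O (charge -1): no H
  Total hydrogens = 19.
Molecular formula: C13H19FN2O4

C13H19FN2O4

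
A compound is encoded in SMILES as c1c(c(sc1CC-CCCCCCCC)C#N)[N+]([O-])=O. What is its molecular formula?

Heavy atoms from the SMILES: 15 C, 2 N, 2 O, 1 S.
Implicit hydrogens by atom environment:
  9 × C: 2 H each → 18
  3 × C (aromatic): no H
  1 × C: 3 H
  1 × C (aromatic): 1 H
  1 × C: no H
  1 × N: no H
  1 × N (charge +1): no H
  1 × O: no H
  1 × O (charge -1): no H
  1 × S (aromatic): no H
  Total hydrogens = 22.
Molecular formula: C15H22N2O2S

C15H22N2O2S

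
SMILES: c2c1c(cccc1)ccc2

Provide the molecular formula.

C10H8

Heavy atoms from the SMILES: 10 C.
Implicit hydrogens by atom environment:
  8 × C (aromatic): 1 H each → 8
  2 × C (aromatic): no H
  Total hydrogens = 8.
Molecular formula: C10H8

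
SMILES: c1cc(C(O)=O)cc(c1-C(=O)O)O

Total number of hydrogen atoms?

6

Hydrogens are implicit in SMILES; fill each atom to its normal valence:
  3 × C (aromatic): 1 H each → 3
  3 × C (aromatic): no H
  3 × O: 1 H each → 3
  2 × C: no H
  2 × O: no H
  Total hydrogens = 6.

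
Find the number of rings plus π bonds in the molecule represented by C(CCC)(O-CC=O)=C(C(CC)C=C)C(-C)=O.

4

Molecular formula from the SMILES: C14H22O3.
DoU = (2C + 2 + N − H − X)/2 = (2·14 + 2 + 0 − 22 − 0)/2 = 8/2 = 4.
(Structurally: 0 ring(s) + 4 π bond(s) = 4.)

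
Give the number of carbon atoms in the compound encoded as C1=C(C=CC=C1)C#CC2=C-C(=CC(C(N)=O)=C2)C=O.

16

The symbol for carbon appears 16 times in the SMILES.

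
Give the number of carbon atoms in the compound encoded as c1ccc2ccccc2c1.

The symbol for carbon appears 10 times in the SMILES. Lowercase c denotes aromatic carbon and counts toward C.

10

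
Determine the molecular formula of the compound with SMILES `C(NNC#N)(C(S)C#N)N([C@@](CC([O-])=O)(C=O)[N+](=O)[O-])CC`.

C10H13N6O5S-

Heavy atoms from the SMILES: 10 C, 6 N, 5 O, 1 S.
Implicit hydrogens by atom environment:
  4 × C: no H
  3 × C: 1 H each → 3
  3 × N: no H
  3 × O: no H
  2 × C: 2 H each → 4
  2 × N: 1 H each → 2
  2 × O (charge -1): no H
  1 × C: 3 H
  1 × N (charge +1): no H
  1 × S: 1 H
  Total hydrogens = 13.
Net charge -1.
Molecular formula: C10H13N6O5S-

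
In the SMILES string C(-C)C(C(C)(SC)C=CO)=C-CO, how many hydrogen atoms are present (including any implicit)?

18

Hydrogens are implicit in SMILES; fill each atom to its normal valence:
  3 × C: 3 H each → 9
  3 × C: 1 H each → 3
  2 × C: 2 H each → 4
  2 × C: no H
  2 × O: 1 H each → 2
  1 × S: no H
  Total hydrogens = 18.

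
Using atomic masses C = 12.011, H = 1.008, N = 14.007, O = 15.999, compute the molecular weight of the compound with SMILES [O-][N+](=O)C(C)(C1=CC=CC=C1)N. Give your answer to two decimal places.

Molecular formula: C8H10N2O2.
M = 8×12.011 + 10×1.008 + 2×14.007 + 2×15.999 = 166.18 g/mol.

166.18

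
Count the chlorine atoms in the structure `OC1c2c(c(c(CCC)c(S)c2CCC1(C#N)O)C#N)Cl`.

1

The symbol for chlorine appears 1 time in the SMILES.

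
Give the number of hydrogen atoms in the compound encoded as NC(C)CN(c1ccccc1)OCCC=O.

Hydrogens are implicit in SMILES; fill each atom to its normal valence:
  5 × C (aromatic): 1 H each → 5
  3 × C: 2 H each → 6
  2 × C: 1 H each → 2
  2 × O: no H
  1 × C: 3 H
  1 × C (aromatic): no H
  1 × N: 2 H
  1 × N: no H
  Total hydrogens = 18.

18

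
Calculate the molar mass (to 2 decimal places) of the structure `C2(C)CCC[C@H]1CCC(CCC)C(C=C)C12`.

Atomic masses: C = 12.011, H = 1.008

Molecular formula: C16H28.
M = 16×12.011 + 28×1.008 = 220.40 g/mol.

220.40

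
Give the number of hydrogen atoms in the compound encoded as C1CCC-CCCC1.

16

Hydrogens are implicit in SMILES; fill each atom to its normal valence:
  8 × C: 2 H each → 16
  Total hydrogens = 16.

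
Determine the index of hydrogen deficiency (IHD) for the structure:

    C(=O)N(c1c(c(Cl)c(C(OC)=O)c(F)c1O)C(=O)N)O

7

Molecular formula from the SMILES: C10H8ClFN2O6.
DoU = (2C + 2 + N − H − X)/2 = (2·10 + 2 + 2 − 8 − 2)/2 = 14/2 = 7.
(Structurally: 1 ring(s) + 6 π bond(s) = 7.)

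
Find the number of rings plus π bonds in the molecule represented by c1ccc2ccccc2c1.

Molecular formula from the SMILES: C10H8.
DoU = (2C + 2 + N − H − X)/2 = (2·10 + 2 + 0 − 8 − 0)/2 = 14/2 = 7.
(Structurally: 2 ring(s) + 5 π bond(s) = 7.)

7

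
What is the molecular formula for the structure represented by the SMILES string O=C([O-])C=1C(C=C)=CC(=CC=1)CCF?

Heavy atoms from the SMILES: 11 C, 1 F, 2 O.
Implicit hydrogens by atom environment:
  3 × C: 2 H each → 6
  3 × C (aromatic): 1 H each → 3
  3 × C (aromatic): no H
  1 × C: 1 H
  1 × C: no H
  1 × F: no H
  1 × O: no H
  1 × O (charge -1): no H
  Total hydrogens = 10.
Net charge -1.
Molecular formula: C11H10FO2-

C11H10FO2-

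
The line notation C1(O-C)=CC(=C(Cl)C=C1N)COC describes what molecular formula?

Heavy atoms from the SMILES: 9 C, 1 Cl, 1 N, 2 O.
Implicit hydrogens by atom environment:
  4 × C (aromatic): no H
  2 × C: 3 H each → 6
  2 × C (aromatic): 1 H each → 2
  2 × O: no H
  1 × C: 2 H
  1 × Cl: no H
  1 × N: 2 H
  Total hydrogens = 12.
Molecular formula: C9H12ClNO2

C9H12ClNO2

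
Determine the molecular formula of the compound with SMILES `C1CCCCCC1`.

C7H14

Heavy atoms from the SMILES: 7 C.
Implicit hydrogens by atom environment:
  7 × C: 2 H each → 14
  Total hydrogens = 14.
Molecular formula: C7H14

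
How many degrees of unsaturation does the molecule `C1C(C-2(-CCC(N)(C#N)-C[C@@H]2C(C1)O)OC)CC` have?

Molecular formula from the SMILES: C14H24N2O2.
DoU = (2C + 2 + N − H − X)/2 = (2·14 + 2 + 2 − 24 − 0)/2 = 8/2 = 4.
(Structurally: 2 ring(s) + 2 π bond(s) = 4.)

4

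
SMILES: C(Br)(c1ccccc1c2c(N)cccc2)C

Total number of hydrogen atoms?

Hydrogens are implicit in SMILES; fill each atom to its normal valence:
  8 × C (aromatic): 1 H each → 8
  4 × C (aromatic): no H
  1 × Br: no H
  1 × C: 3 H
  1 × C: 1 H
  1 × N: 2 H
  Total hydrogens = 14.

14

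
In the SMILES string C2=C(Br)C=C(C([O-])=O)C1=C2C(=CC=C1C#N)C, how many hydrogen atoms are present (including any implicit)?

Hydrogens are implicit in SMILES; fill each atom to its normal valence:
  6 × C (aromatic): no H
  4 × C (aromatic): 1 H each → 4
  2 × C: no H
  1 × Br: no H
  1 × C: 3 H
  1 × N: no H
  1 × O: no H
  1 × O (charge -1): no H
  Total hydrogens = 7.

7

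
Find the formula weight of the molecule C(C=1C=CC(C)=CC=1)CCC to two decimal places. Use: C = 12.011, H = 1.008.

Molecular formula: C11H16.
M = 11×12.011 + 16×1.008 = 148.25 g/mol.

148.25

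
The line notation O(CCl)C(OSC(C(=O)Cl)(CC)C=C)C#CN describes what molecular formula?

C10H13Cl2NO3S

Heavy atoms from the SMILES: 10 C, 2 Cl, 1 N, 3 O, 1 S.
Implicit hydrogens by atom environment:
  4 × C: no H
  3 × C: 2 H each → 6
  3 × O: no H
  2 × C: 1 H each → 2
  2 × Cl: no H
  1 × C: 3 H
  1 × N: 2 H
  1 × S: no H
  Total hydrogens = 13.
Molecular formula: C10H13Cl2NO3S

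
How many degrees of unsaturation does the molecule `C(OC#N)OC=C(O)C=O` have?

Molecular formula from the SMILES: C5H5NO4.
DoU = (2C + 2 + N − H − X)/2 = (2·5 + 2 + 1 − 5 − 0)/2 = 8/2 = 4.
(Structurally: 0 ring(s) + 4 π bond(s) = 4.)

4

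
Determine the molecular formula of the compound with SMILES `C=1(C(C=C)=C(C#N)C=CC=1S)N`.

Heavy atoms from the SMILES: 9 C, 2 N, 1 S.
Implicit hydrogens by atom environment:
  4 × C (aromatic): no H
  2 × C (aromatic): 1 H each → 2
  1 × C: 2 H
  1 × C: 1 H
  1 × C: no H
  1 × N: 2 H
  1 × N: no H
  1 × S: 1 H
  Total hydrogens = 8.
Molecular formula: C9H8N2S

C9H8N2S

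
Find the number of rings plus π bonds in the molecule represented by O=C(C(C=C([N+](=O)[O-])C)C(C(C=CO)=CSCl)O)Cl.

5

Molecular formula from the SMILES: C10H11Cl2NO5S.
DoU = (2C + 2 + N − H − X)/2 = (2·10 + 2 + 1 − 11 − 2)/2 = 10/2 = 5.
(Structurally: 0 ring(s) + 5 π bond(s) = 5.)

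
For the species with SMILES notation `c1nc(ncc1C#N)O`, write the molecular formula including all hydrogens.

Heavy atoms from the SMILES: 5 C, 3 N, 1 O.
Implicit hydrogens by atom environment:
  2 × C (aromatic): 1 H each → 2
  2 × C (aromatic): no H
  2 × N (aromatic): no H
  1 × C: no H
  1 × N: no H
  1 × O: 1 H
  Total hydrogens = 3.
Molecular formula: C5H3N3O

C5H3N3O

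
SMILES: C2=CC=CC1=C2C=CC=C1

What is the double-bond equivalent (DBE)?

7

Molecular formula from the SMILES: C10H8.
DoU = (2C + 2 + N − H − X)/2 = (2·10 + 2 + 0 − 8 − 0)/2 = 14/2 = 7.
(Structurally: 2 ring(s) + 5 π bond(s) = 7.)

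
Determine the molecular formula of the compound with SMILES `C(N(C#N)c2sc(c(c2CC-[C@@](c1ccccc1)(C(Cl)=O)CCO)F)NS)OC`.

Heavy atoms from the SMILES: 19 C, 1 Cl, 1 F, 3 N, 3 O, 2 S.
Implicit hydrogens by atom environment:
  5 × C: 2 H each → 10
  5 × C (aromatic): 1 H each → 5
  5 × C (aromatic): no H
  3 × C: no H
  2 × N: no H
  2 × O: no H
  1 × C: 3 H
  1 × Cl: no H
  1 × F: no H
  1 × N: 1 H
  1 × O: 1 H
  1 × S: 1 H
  1 × S (aromatic): no H
  Total hydrogens = 21.
Molecular formula: C19H21ClFN3O3S2

C19H21ClFN3O3S2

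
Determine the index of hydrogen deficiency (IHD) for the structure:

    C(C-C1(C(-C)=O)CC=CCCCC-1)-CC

Molecular formula from the SMILES: C14H24O.
DoU = (2C + 2 + N − H − X)/2 = (2·14 + 2 + 0 − 24 − 0)/2 = 6/2 = 3.
(Structurally: 1 ring(s) + 2 π bond(s) = 3.)

3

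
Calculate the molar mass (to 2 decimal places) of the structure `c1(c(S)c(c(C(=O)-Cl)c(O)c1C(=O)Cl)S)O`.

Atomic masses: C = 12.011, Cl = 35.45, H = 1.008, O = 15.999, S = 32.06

299.14

Molecular formula: C8H4Cl2O4S2.
M = 8×12.011 + 2×35.45 + 4×1.008 + 4×15.999 + 2×32.06 = 299.14 g/mol.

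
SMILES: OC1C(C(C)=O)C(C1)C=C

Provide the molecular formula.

Heavy atoms from the SMILES: 8 C, 2 O.
Implicit hydrogens by atom environment:
  4 × C: 1 H each → 4
  2 × C: 2 H each → 4
  1 × C: 3 H
  1 × C: no H
  1 × O: 1 H
  1 × O: no H
  Total hydrogens = 12.
Molecular formula: C8H12O2

C8H12O2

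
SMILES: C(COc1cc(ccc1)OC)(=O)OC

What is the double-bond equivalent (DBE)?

Molecular formula from the SMILES: C10H12O4.
DoU = (2C + 2 + N − H − X)/2 = (2·10 + 2 + 0 − 12 − 0)/2 = 10/2 = 5.
(Structurally: 1 ring(s) + 4 π bond(s) = 5.)

5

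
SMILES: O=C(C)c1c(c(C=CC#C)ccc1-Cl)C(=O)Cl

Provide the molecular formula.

Heavy atoms from the SMILES: 13 C, 2 Cl, 2 O.
Implicit hydrogens by atom environment:
  4 × C (aromatic): no H
  3 × C: 1 H each → 3
  3 × C: no H
  2 × C (aromatic): 1 H each → 2
  2 × Cl: no H
  2 × O: no H
  1 × C: 3 H
  Total hydrogens = 8.
Molecular formula: C13H8Cl2O2

C13H8Cl2O2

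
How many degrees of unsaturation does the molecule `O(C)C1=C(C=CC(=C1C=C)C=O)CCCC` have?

Molecular formula from the SMILES: C14H18O2.
DoU = (2C + 2 + N − H − X)/2 = (2·14 + 2 + 0 − 18 − 0)/2 = 12/2 = 6.
(Structurally: 1 ring(s) + 5 π bond(s) = 6.)

6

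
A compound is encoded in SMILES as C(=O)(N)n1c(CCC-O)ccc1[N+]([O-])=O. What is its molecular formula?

C8H11N3O4

Heavy atoms from the SMILES: 8 C, 3 N, 4 O.
Implicit hydrogens by atom environment:
  3 × C: 2 H each → 6
  2 × C (aromatic): 1 H each → 2
  2 × C (aromatic): no H
  2 × O: no H
  1 × C: no H
  1 × N: 2 H
  1 × N (aromatic): no H
  1 × N (charge +1): no H
  1 × O: 1 H
  1 × O (charge -1): no H
  Total hydrogens = 11.
Molecular formula: C8H11N3O4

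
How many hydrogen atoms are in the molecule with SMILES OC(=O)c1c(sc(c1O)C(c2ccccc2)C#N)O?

9

Hydrogens are implicit in SMILES; fill each atom to its normal valence:
  5 × C (aromatic): 1 H each → 5
  5 × C (aromatic): no H
  3 × O: 1 H each → 3
  2 × C: no H
  1 × C: 1 H
  1 × N: no H
  1 × O: no H
  1 × S (aromatic): no H
  Total hydrogens = 9.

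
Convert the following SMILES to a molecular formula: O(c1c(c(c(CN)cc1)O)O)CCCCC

Heavy atoms from the SMILES: 12 C, 1 N, 3 O.
Implicit hydrogens by atom environment:
  5 × C: 2 H each → 10
  4 × C (aromatic): no H
  2 × C (aromatic): 1 H each → 2
  2 × O: 1 H each → 2
  1 × C: 3 H
  1 × N: 2 H
  1 × O: no H
  Total hydrogens = 19.
Molecular formula: C12H19NO3

C12H19NO3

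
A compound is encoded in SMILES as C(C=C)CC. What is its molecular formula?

C5H10

Heavy atoms from the SMILES: 5 C.
Implicit hydrogens by atom environment:
  3 × C: 2 H each → 6
  1 × C: 3 H
  1 × C: 1 H
  Total hydrogens = 10.
Molecular formula: C5H10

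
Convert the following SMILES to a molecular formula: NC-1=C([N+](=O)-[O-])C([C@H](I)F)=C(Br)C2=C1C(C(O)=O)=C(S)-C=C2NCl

Heavy atoms from the SMILES: 1 Br, 12 C, 1 Cl, 1 F, 1 I, 3 N, 4 O, 1 S.
Implicit hydrogens by atom environment:
  9 × C (aromatic): no H
  2 × O: no H
  1 × Br: no H
  1 × C (aromatic): 1 H
  1 × C: 1 H
  1 × C: no H
  1 × Cl: no H
  1 × F: no H
  1 × I: no H
  1 × N: 2 H
  1 × N: 1 H
  1 × N (charge +1): no H
  1 × O: 1 H
  1 × O (charge -1): no H
  1 × S: 1 H
  Total hydrogens = 7.
Molecular formula: C12H7BrClFIN3O4S

C12H7BrClFIN3O4S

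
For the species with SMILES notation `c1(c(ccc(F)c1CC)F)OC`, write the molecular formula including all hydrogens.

Heavy atoms from the SMILES: 9 C, 2 F, 1 O.
Implicit hydrogens by atom environment:
  4 × C (aromatic): no H
  2 × C: 3 H each → 6
  2 × C (aromatic): 1 H each → 2
  2 × F: no H
  1 × C: 2 H
  1 × O: no H
  Total hydrogens = 10.
Molecular formula: C9H10F2O

C9H10F2O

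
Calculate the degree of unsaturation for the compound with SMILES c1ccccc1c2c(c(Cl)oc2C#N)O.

Molecular formula from the SMILES: C11H6ClNO2.
DoU = (2C + 2 + N − H − X)/2 = (2·11 + 2 + 1 − 6 − 1)/2 = 18/2 = 9.
(Structurally: 2 ring(s) + 7 π bond(s) = 9.)

9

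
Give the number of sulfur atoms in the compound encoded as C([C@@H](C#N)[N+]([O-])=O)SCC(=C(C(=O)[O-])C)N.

The symbol for sulfur appears 1 time in the SMILES.

1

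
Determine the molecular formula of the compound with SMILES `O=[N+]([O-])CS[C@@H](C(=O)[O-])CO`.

Heavy atoms from the SMILES: 4 C, 1 N, 5 O, 1 S.
Implicit hydrogens by atom environment:
  2 × C: 2 H each → 4
  2 × O: no H
  2 × O (charge -1): no H
  1 × C: 1 H
  1 × C: no H
  1 × N (charge +1): no H
  1 × O: 1 H
  1 × S: no H
  Total hydrogens = 6.
Net charge -1.
Molecular formula: C4H6NO5S-

C4H6NO5S-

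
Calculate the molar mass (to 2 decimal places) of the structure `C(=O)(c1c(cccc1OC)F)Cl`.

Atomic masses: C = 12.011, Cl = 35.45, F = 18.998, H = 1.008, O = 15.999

188.58

Molecular formula: C8H6ClFO2.
M = 8×12.011 + 1×35.45 + 1×18.998 + 6×1.008 + 2×15.999 = 188.58 g/mol.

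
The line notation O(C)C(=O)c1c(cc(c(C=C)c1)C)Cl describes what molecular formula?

Heavy atoms from the SMILES: 11 C, 1 Cl, 2 O.
Implicit hydrogens by atom environment:
  4 × C (aromatic): no H
  2 × C: 3 H each → 6
  2 × C (aromatic): 1 H each → 2
  2 × O: no H
  1 × C: 2 H
  1 × C: 1 H
  1 × C: no H
  1 × Cl: no H
  Total hydrogens = 11.
Molecular formula: C11H11ClO2

C11H11ClO2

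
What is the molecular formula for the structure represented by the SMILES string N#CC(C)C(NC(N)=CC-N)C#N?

Heavy atoms from the SMILES: 8 C, 5 N.
Implicit hydrogens by atom environment:
  3 × C: 1 H each → 3
  3 × C: no H
  2 × N: 2 H each → 4
  2 × N: no H
  1 × C: 3 H
  1 × C: 2 H
  1 × N: 1 H
  Total hydrogens = 13.
Molecular formula: C8H13N5

C8H13N5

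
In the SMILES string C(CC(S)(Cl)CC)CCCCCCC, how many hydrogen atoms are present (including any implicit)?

25

Hydrogens are implicit in SMILES; fill each atom to its normal valence:
  9 × C: 2 H each → 18
  2 × C: 3 H each → 6
  1 × C: no H
  1 × Cl: no H
  1 × S: 1 H
  Total hydrogens = 25.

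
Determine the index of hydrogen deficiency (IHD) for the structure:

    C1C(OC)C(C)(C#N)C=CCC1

4

Molecular formula from the SMILES: C10H15NO.
DoU = (2C + 2 + N − H − X)/2 = (2·10 + 2 + 1 − 15 − 0)/2 = 8/2 = 4.
(Structurally: 1 ring(s) + 3 π bond(s) = 4.)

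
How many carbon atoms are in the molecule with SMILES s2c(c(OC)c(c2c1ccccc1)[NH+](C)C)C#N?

The symbol for carbon appears 14 times in the SMILES. Lowercase c denotes aromatic carbon and counts toward C.

14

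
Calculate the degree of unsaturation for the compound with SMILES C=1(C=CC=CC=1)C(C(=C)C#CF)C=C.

Molecular formula from the SMILES: C13H11F.
DoU = (2C + 2 + N − H − X)/2 = (2·13 + 2 + 0 − 11 − 1)/2 = 16/2 = 8.
(Structurally: 1 ring(s) + 7 π bond(s) = 8.)

8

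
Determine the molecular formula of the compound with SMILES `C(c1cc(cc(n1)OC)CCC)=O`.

C10H13NO2

Heavy atoms from the SMILES: 10 C, 1 N, 2 O.
Implicit hydrogens by atom environment:
  3 × C (aromatic): no H
  2 × C: 3 H each → 6
  2 × C: 2 H each → 4
  2 × C (aromatic): 1 H each → 2
  2 × O: no H
  1 × C: 1 H
  1 × N (aromatic): no H
  Total hydrogens = 13.
Molecular formula: C10H13NO2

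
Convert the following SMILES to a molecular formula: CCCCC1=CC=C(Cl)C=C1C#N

Heavy atoms from the SMILES: 11 C, 1 Cl, 1 N.
Implicit hydrogens by atom environment:
  3 × C: 2 H each → 6
  3 × C (aromatic): 1 H each → 3
  3 × C (aromatic): no H
  1 × C: 3 H
  1 × C: no H
  1 × Cl: no H
  1 × N: no H
  Total hydrogens = 12.
Molecular formula: C11H12ClN

C11H12ClN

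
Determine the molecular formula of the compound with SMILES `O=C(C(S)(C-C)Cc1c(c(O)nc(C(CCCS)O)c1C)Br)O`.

Heavy atoms from the SMILES: 1 Br, 15 C, 1 N, 4 O, 2 S.
Implicit hydrogens by atom environment:
  5 × C: 2 H each → 10
  5 × C (aromatic): no H
  3 × O: 1 H each → 3
  2 × C: 3 H each → 6
  2 × C: no H
  2 × S: 1 H each → 2
  1 × Br: no H
  1 × C: 1 H
  1 × N (aromatic): no H
  1 × O: no H
  Total hydrogens = 22.
Molecular formula: C15H22BrNO4S2

C15H22BrNO4S2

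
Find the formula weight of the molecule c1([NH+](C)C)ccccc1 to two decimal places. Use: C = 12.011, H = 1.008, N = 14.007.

122.19

Molecular formula: C8H12N+.
M = 8×12.011 + 12×1.008 + 1×14.007 = 122.19 g/mol.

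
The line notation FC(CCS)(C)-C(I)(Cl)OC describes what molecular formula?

C6H11ClFIOS

Heavy atoms from the SMILES: 6 C, 1 Cl, 1 F, 1 I, 1 O, 1 S.
Implicit hydrogens by atom environment:
  2 × C: 3 H each → 6
  2 × C: 2 H each → 4
  2 × C: no H
  1 × Cl: no H
  1 × F: no H
  1 × I: no H
  1 × O: no H
  1 × S: 1 H
  Total hydrogens = 11.
Molecular formula: C6H11ClFIOS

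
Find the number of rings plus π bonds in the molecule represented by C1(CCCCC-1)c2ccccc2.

5

Molecular formula from the SMILES: C12H16.
DoU = (2C + 2 + N − H − X)/2 = (2·12 + 2 + 0 − 16 − 0)/2 = 10/2 = 5.
(Structurally: 2 ring(s) + 3 π bond(s) = 5.)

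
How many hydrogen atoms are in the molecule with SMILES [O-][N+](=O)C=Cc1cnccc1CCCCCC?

18

Hydrogens are implicit in SMILES; fill each atom to its normal valence:
  5 × C: 2 H each → 10
  3 × C (aromatic): 1 H each → 3
  2 × C: 1 H each → 2
  2 × C (aromatic): no H
  1 × C: 3 H
  1 × N (aromatic): no H
  1 × N (charge +1): no H
  1 × O: no H
  1 × O (charge -1): no H
  Total hydrogens = 18.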